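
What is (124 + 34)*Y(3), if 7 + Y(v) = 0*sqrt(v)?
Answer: -1106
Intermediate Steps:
Y(v) = -7 (Y(v) = -7 + 0*sqrt(v) = -7 + 0 = -7)
(124 + 34)*Y(3) = (124 + 34)*(-7) = 158*(-7) = -1106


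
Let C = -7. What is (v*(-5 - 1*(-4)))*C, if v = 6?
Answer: 42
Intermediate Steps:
(v*(-5 - 1*(-4)))*C = (6*(-5 - 1*(-4)))*(-7) = (6*(-5 + 4))*(-7) = (6*(-1))*(-7) = -6*(-7) = 42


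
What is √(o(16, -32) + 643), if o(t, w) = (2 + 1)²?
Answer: 2*√163 ≈ 25.534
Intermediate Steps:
o(t, w) = 9 (o(t, w) = 3² = 9)
√(o(16, -32) + 643) = √(9 + 643) = √652 = 2*√163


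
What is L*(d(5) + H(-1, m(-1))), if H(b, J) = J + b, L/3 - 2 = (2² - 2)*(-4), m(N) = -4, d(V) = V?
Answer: 0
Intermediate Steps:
L = -18 (L = 6 + 3*((2² - 2)*(-4)) = 6 + 3*((4 - 2)*(-4)) = 6 + 3*(2*(-4)) = 6 + 3*(-8) = 6 - 24 = -18)
L*(d(5) + H(-1, m(-1))) = -18*(5 + (-4 - 1)) = -18*(5 - 5) = -18*0 = 0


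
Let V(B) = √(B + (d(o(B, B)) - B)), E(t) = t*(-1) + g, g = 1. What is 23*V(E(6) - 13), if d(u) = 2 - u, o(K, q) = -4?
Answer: 23*√6 ≈ 56.338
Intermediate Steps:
E(t) = 1 - t (E(t) = t*(-1) + 1 = -t + 1 = 1 - t)
V(B) = √6 (V(B) = √(B + ((2 - 1*(-4)) - B)) = √(B + ((2 + 4) - B)) = √(B + (6 - B)) = √6)
23*V(E(6) - 13) = 23*√6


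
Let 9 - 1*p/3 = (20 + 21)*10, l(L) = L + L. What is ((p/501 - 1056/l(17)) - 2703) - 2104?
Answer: -13742066/2839 ≈ -4840.5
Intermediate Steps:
l(L) = 2*L
p = -1203 (p = 27 - 3*(20 + 21)*10 = 27 - 123*10 = 27 - 3*410 = 27 - 1230 = -1203)
((p/501 - 1056/l(17)) - 2703) - 2104 = ((-1203/501 - 1056/(2*17)) - 2703) - 2104 = ((-1203*1/501 - 1056/34) - 2703) - 2104 = ((-401/167 - 1056*1/34) - 2703) - 2104 = ((-401/167 - 528/17) - 2703) - 2104 = (-94993/2839 - 2703) - 2104 = -7768810/2839 - 2104 = -13742066/2839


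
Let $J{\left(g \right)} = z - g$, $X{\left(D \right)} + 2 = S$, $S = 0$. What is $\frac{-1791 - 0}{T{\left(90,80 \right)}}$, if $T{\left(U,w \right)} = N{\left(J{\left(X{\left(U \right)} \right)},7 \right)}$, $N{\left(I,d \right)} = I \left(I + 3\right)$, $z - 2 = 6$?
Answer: $- \frac{1791}{130} \approx -13.777$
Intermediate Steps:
$z = 8$ ($z = 2 + 6 = 8$)
$X{\left(D \right)} = -2$ ($X{\left(D \right)} = -2 + 0 = -2$)
$J{\left(g \right)} = 8 - g$
$N{\left(I,d \right)} = I \left(3 + I\right)$
$T{\left(U,w \right)} = 130$ ($T{\left(U,w \right)} = \left(8 - -2\right) \left(3 + \left(8 - -2\right)\right) = \left(8 + 2\right) \left(3 + \left(8 + 2\right)\right) = 10 \left(3 + 10\right) = 10 \cdot 13 = 130$)
$\frac{-1791 - 0}{T{\left(90,80 \right)}} = \frac{-1791 - 0}{130} = \left(-1791 + 0\right) \frac{1}{130} = \left(-1791\right) \frac{1}{130} = - \frac{1791}{130}$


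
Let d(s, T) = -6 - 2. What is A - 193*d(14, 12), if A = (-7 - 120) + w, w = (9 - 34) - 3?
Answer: 1389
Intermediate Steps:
w = -28 (w = -25 - 3 = -28)
d(s, T) = -8
A = -155 (A = (-7 - 120) - 28 = -127 - 28 = -155)
A - 193*d(14, 12) = -155 - 193*(-8) = -155 + 1544 = 1389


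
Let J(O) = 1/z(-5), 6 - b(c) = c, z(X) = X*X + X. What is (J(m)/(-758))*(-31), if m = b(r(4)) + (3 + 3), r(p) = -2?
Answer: 31/15160 ≈ 0.0020449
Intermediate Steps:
z(X) = X + X**2 (z(X) = X**2 + X = X + X**2)
b(c) = 6 - c
m = 14 (m = (6 - 1*(-2)) + (3 + 3) = (6 + 2) + 6 = 8 + 6 = 14)
J(O) = 1/20 (J(O) = 1/(-5*(1 - 5)) = 1/(-5*(-4)) = 1/20)
(J(m)/(-758))*(-31) = ((1/20)/(-758))*(-31) = ((1/20)*(-1/758))*(-31) = -1/15160*(-31) = 31/15160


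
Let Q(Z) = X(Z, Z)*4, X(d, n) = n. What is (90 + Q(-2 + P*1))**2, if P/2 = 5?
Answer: 14884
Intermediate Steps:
P = 10 (P = 2*5 = 10)
Q(Z) = 4*Z (Q(Z) = Z*4 = 4*Z)
(90 + Q(-2 + P*1))**2 = (90 + 4*(-2 + 10*1))**2 = (90 + 4*(-2 + 10))**2 = (90 + 4*8)**2 = (90 + 32)**2 = 122**2 = 14884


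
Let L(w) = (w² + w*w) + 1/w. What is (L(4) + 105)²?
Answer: 301401/16 ≈ 18838.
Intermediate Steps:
L(w) = 1/w + 2*w² (L(w) = (w² + w²) + 1/w = 2*w² + 1/w = 1/w + 2*w²)
(L(4) + 105)² = ((1 + 2*4³)/4 + 105)² = ((1 + 2*64)/4 + 105)² = ((1 + 128)/4 + 105)² = ((¼)*129 + 105)² = (129/4 + 105)² = (549/4)² = 301401/16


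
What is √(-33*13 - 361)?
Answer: I*√790 ≈ 28.107*I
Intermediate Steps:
√(-33*13 - 361) = √(-429 - 361) = √(-790) = I*√790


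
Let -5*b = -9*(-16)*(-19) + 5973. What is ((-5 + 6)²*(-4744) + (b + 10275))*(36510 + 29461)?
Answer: 1610879878/5 ≈ 3.2218e+8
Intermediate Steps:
b = -3237/5 (b = -(-9*(-16)*(-19) + 5973)/5 = -(144*(-19) + 5973)/5 = -(-2736 + 5973)/5 = -⅕*3237 = -3237/5 ≈ -647.40)
((-5 + 6)²*(-4744) + (b + 10275))*(36510 + 29461) = ((-5 + 6)²*(-4744) + (-3237/5 + 10275))*(36510 + 29461) = (1²*(-4744) + 48138/5)*65971 = (1*(-4744) + 48138/5)*65971 = (-4744 + 48138/5)*65971 = (24418/5)*65971 = 1610879878/5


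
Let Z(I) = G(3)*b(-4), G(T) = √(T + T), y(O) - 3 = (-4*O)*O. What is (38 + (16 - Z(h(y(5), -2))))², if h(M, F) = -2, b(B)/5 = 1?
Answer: 3066 - 540*√6 ≈ 1743.3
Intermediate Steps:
b(B) = 5 (b(B) = 5*1 = 5)
y(O) = 3 - 4*O² (y(O) = 3 + (-4*O)*O = 3 - 4*O²)
G(T) = √2*√T (G(T) = √(2*T) = √2*√T)
Z(I) = 5*√6 (Z(I) = (√2*√3)*5 = √6*5 = 5*√6)
(38 + (16 - Z(h(y(5), -2))))² = (38 + (16 - 5*√6))² = (54 - 5*√6)²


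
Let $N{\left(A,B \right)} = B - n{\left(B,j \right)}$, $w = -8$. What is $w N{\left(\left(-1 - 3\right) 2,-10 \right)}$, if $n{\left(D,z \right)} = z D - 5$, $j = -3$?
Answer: $280$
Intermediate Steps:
$n{\left(D,z \right)} = -5 + D z$ ($n{\left(D,z \right)} = D z - 5 = -5 + D z$)
$N{\left(A,B \right)} = 5 + 4 B$ ($N{\left(A,B \right)} = B - \left(-5 + B \left(-3\right)\right) = B - \left(-5 - 3 B\right) = B + \left(5 + 3 B\right) = 5 + 4 B$)
$w N{\left(\left(-1 - 3\right) 2,-10 \right)} = - 8 \left(5 + 4 \left(-10\right)\right) = - 8 \left(5 - 40\right) = \left(-8\right) \left(-35\right) = 280$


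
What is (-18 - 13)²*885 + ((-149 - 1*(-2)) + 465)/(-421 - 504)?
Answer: 786698307/925 ≈ 8.5049e+5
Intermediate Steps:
(-18 - 13)²*885 + ((-149 - 1*(-2)) + 465)/(-421 - 504) = (-31)²*885 + ((-149 + 2) + 465)/(-925) = 961*885 + (-147 + 465)*(-1/925) = 850485 + 318*(-1/925) = 850485 - 318/925 = 786698307/925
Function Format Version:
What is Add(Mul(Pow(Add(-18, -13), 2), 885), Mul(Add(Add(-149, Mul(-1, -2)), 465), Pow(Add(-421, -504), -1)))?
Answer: Rational(786698307, 925) ≈ 8.5049e+5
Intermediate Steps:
Add(Mul(Pow(Add(-18, -13), 2), 885), Mul(Add(Add(-149, Mul(-1, -2)), 465), Pow(Add(-421, -504), -1))) = Add(Mul(Pow(-31, 2), 885), Mul(Add(Add(-149, 2), 465), Pow(-925, -1))) = Add(Mul(961, 885), Mul(Add(-147, 465), Rational(-1, 925))) = Add(850485, Mul(318, Rational(-1, 925))) = Add(850485, Rational(-318, 925)) = Rational(786698307, 925)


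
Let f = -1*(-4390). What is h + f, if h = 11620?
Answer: 16010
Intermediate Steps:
f = 4390
h + f = 11620 + 4390 = 16010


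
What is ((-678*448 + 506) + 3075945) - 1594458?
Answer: 1178249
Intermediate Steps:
((-678*448 + 506) + 3075945) - 1594458 = ((-303744 + 506) + 3075945) - 1594458 = (-303238 + 3075945) - 1594458 = 2772707 - 1594458 = 1178249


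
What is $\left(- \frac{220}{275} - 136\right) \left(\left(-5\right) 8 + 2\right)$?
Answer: $\frac{25992}{5} \approx 5198.4$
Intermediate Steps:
$\left(- \frac{220}{275} - 136\right) \left(\left(-5\right) 8 + 2\right) = \left(\left(-220\right) \frac{1}{275} - 136\right) \left(-40 + 2\right) = \left(- \frac{4}{5} - 136\right) \left(-38\right) = \left(- \frac{684}{5}\right) \left(-38\right) = \frac{25992}{5}$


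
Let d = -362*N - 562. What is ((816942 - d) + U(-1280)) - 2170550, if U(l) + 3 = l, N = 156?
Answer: -1297857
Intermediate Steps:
U(l) = -3 + l
d = -57034 (d = -362*156 - 562 = -56472 - 562 = -57034)
((816942 - d) + U(-1280)) - 2170550 = ((816942 - 1*(-57034)) + (-3 - 1280)) - 2170550 = ((816942 + 57034) - 1283) - 2170550 = (873976 - 1283) - 2170550 = 872693 - 2170550 = -1297857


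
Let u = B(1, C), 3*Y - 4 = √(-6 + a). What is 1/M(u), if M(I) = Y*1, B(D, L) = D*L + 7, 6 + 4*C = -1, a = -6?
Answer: 3/7 - 3*I*√3/14 ≈ 0.42857 - 0.37115*I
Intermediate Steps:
C = -7/4 (C = -3/2 + (¼)*(-1) = -3/2 - ¼ = -7/4 ≈ -1.7500)
B(D, L) = 7 + D*L
Y = 4/3 + 2*I*√3/3 (Y = 4/3 + √(-6 - 6)/3 = 4/3 + √(-12)/3 = 4/3 + (2*I*√3)/3 = 4/3 + 2*I*√3/3 ≈ 1.3333 + 1.1547*I)
u = 21/4 (u = 7 + 1*(-7/4) = 7 - 7/4 = 21/4 ≈ 5.2500)
M(I) = 4/3 + 2*I*√3/3 (M(I) = (4/3 + 2*I*√3/3)*1 = 4/3 + 2*I*√3/3)
1/M(u) = 1/(4/3 + 2*I*√3/3)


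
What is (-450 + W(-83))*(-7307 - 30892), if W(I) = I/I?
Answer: 17151351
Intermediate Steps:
W(I) = 1
(-450 + W(-83))*(-7307 - 30892) = (-450 + 1)*(-7307 - 30892) = -449*(-38199) = 17151351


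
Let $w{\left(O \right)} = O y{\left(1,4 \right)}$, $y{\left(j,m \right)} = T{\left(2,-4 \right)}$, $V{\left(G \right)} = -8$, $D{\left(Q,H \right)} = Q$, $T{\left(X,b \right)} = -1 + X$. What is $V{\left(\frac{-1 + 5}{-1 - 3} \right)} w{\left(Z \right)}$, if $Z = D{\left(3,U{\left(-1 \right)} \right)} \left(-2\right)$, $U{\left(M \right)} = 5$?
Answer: $48$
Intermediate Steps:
$Z = -6$ ($Z = 3 \left(-2\right) = -6$)
$y{\left(j,m \right)} = 1$ ($y{\left(j,m \right)} = -1 + 2 = 1$)
$w{\left(O \right)} = O$ ($w{\left(O \right)} = O 1 = O$)
$V{\left(\frac{-1 + 5}{-1 - 3} \right)} w{\left(Z \right)} = \left(-8\right) \left(-6\right) = 48$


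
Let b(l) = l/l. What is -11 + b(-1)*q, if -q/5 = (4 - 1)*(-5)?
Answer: 64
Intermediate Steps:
q = 75 (q = -5*(4 - 1)*(-5) = -15*(-5) = -5*(-15) = 75)
b(l) = 1
-11 + b(-1)*q = -11 + 1*75 = -11 + 75 = 64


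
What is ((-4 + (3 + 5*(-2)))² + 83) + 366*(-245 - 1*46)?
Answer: -106302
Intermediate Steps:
((-4 + (3 + 5*(-2)))² + 83) + 366*(-245 - 1*46) = ((-4 + (3 - 10))² + 83) + 366*(-245 - 46) = ((-4 - 7)² + 83) + 366*(-291) = ((-11)² + 83) - 106506 = (121 + 83) - 106506 = 204 - 106506 = -106302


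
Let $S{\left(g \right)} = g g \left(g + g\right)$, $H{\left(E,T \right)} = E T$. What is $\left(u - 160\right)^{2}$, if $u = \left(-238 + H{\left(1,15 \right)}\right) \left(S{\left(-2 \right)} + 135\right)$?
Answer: $712729809$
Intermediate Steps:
$S{\left(g \right)} = 2 g^{3}$ ($S{\left(g \right)} = g^{2} \cdot 2 g = 2 g^{3}$)
$u = -26537$ ($u = \left(-238 + 1 \cdot 15\right) \left(2 \left(-2\right)^{3} + 135\right) = \left(-238 + 15\right) \left(2 \left(-8\right) + 135\right) = - 223 \left(-16 + 135\right) = \left(-223\right) 119 = -26537$)
$\left(u - 160\right)^{2} = \left(-26537 - 160\right)^{2} = \left(-26697\right)^{2} = 712729809$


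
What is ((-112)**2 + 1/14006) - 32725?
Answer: -282655085/14006 ≈ -20181.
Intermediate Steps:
((-112)**2 + 1/14006) - 32725 = (12544 + 1/14006) - 32725 = 175691265/14006 - 32725 = -282655085/14006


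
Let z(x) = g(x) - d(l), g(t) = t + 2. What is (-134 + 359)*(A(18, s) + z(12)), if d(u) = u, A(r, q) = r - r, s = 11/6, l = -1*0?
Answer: 3150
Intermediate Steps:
l = 0
s = 11/6 (s = 11*(⅙) = 11/6 ≈ 1.8333)
g(t) = 2 + t
A(r, q) = 0
z(x) = 2 + x (z(x) = (2 + x) - 1*0 = (2 + x) + 0 = 2 + x)
(-134 + 359)*(A(18, s) + z(12)) = (-134 + 359)*(0 + (2 + 12)) = 225*(0 + 14) = 225*14 = 3150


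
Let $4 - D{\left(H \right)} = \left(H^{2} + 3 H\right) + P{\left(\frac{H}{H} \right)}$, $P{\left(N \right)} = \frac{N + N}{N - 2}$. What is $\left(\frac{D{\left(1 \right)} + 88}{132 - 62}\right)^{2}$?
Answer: $\frac{81}{49} \approx 1.6531$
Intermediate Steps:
$P{\left(N \right)} = \frac{2 N}{-2 + N}$
$D{\left(H \right)} = 6 - H^{2} - 3 H$ ($D{\left(H \right)} = 4 - \left(\left(H^{2} + 3 H\right) + \frac{2 \frac{H}{H}}{-2 + \frac{H}{H}}\right) = 4 - \left(\left(H^{2} + 3 H\right) + 2 \cdot 1 \frac{1}{-2 + 1}\right) = 4 - \left(\left(H^{2} + 3 H\right) + 2 \cdot 1 \frac{1}{-1}\right) = 4 - \left(\left(H^{2} + 3 H\right) + 2 \cdot 1 \left(-1\right)\right) = 4 - \left(\left(H^{2} + 3 H\right) - 2\right) = 4 - \left(-2 + H^{2} + 3 H\right) = 6 - H^{2} - 3 H$)
$\left(\frac{D{\left(1 \right)} + 88}{132 - 62}\right)^{2} = \left(\frac{\left(6 - 1^{2} - 3\right) + 88}{132 - 62}\right)^{2} = \left(\frac{\left(6 - 1 - 3\right) + 88}{70}\right)^{2} = \left(\left(\left(6 - 1 - 3\right) + 88\right) \frac{1}{70}\right)^{2} = \left(\left(2 + 88\right) \frac{1}{70}\right)^{2} = \left(90 \cdot \frac{1}{70}\right)^{2} = \left(\frac{9}{7}\right)^{2} = \frac{81}{49}$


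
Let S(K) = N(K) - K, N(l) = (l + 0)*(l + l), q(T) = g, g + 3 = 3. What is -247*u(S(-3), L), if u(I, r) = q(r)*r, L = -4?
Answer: 0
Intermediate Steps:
g = 0 (g = -3 + 3 = 0)
q(T) = 0
N(l) = 2*l**2 (N(l) = l*(2*l) = 2*l**2)
S(K) = -K + 2*K**2 (S(K) = 2*K**2 - K = -K + 2*K**2)
u(I, r) = 0 (u(I, r) = 0*r = 0)
-247*u(S(-3), L) = -247*0 = 0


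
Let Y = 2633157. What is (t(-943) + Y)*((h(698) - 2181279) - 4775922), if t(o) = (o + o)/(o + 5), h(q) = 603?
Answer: -8591061663698448/469 ≈ -1.8318e+13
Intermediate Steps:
t(o) = 2*o/(5 + o) (t(o) = (2*o)/(5 + o) = 2*o/(5 + o))
(t(-943) + Y)*((h(698) - 2181279) - 4775922) = (2*(-943)/(5 - 943) + 2633157)*((603 - 2181279) - 4775922) = (2*(-943)/(-938) + 2633157)*(-2180676 - 4775922) = (2*(-943)*(-1/938) + 2633157)*(-6956598) = (943/469 + 2633157)*(-6956598) = (1234951576/469)*(-6956598) = -8591061663698448/469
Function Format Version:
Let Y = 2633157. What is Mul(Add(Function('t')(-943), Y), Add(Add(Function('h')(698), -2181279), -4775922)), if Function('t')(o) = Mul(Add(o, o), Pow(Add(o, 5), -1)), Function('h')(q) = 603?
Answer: Rational(-8591061663698448, 469) ≈ -1.8318e+13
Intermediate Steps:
Function('t')(o) = Mul(2, o, Pow(Add(5, o), -1)) (Function('t')(o) = Mul(Mul(2, o), Pow(Add(5, o), -1)) = Mul(2, o, Pow(Add(5, o), -1)))
Mul(Add(Function('t')(-943), Y), Add(Add(Function('h')(698), -2181279), -4775922)) = Mul(Add(Mul(2, -943, Pow(Add(5, -943), -1)), 2633157), Add(Add(603, -2181279), -4775922)) = Mul(Add(Mul(2, -943, Pow(-938, -1)), 2633157), Add(-2180676, -4775922)) = Mul(Add(Mul(2, -943, Rational(-1, 938)), 2633157), -6956598) = Mul(Add(Rational(943, 469), 2633157), -6956598) = Mul(Rational(1234951576, 469), -6956598) = Rational(-8591061663698448, 469)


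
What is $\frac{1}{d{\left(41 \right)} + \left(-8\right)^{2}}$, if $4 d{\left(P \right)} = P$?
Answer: $\frac{4}{297} \approx 0.013468$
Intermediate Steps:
$d{\left(P \right)} = \frac{P}{4}$
$\frac{1}{d{\left(41 \right)} + \left(-8\right)^{2}} = \frac{1}{\frac{1}{4} \cdot 41 + \left(-8\right)^{2}} = \frac{1}{\frac{41}{4} + 64} = \frac{1}{\frac{297}{4}} = \frac{4}{297}$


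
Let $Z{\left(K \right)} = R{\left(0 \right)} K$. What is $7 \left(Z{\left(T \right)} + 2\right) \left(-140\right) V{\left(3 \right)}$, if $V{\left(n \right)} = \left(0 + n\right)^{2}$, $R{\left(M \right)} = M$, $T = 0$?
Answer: $-17640$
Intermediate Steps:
$Z{\left(K \right)} = 0$ ($Z{\left(K \right)} = 0 K = 0$)
$V{\left(n \right)} = n^{2}$
$7 \left(Z{\left(T \right)} + 2\right) \left(-140\right) V{\left(3 \right)} = 7 \left(0 + 2\right) \left(-140\right) 3^{2} = 7 \cdot 2 \left(-140\right) 9 = 14 \left(-140\right) 9 = \left(-1960\right) 9 = -17640$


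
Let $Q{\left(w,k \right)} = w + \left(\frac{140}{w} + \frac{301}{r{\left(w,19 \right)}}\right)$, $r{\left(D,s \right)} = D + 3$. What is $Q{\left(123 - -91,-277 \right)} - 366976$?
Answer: $- \frac{1216542783}{3317} \approx -3.6676 \cdot 10^{5}$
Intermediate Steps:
$r{\left(D,s \right)} = 3 + D$
$Q{\left(w,k \right)} = w + \frac{140}{w} + \frac{301}{3 + w}$ ($Q{\left(w,k \right)} = w + \left(\frac{140}{w} + \frac{301}{3 + w}\right) = w + \frac{140}{w} + \frac{301}{3 + w}$)
$Q{\left(123 - -91,-277 \right)} - 366976 = \left(\left(123 - -91\right) + \frac{140}{123 - -91} + \frac{301}{3 + \left(123 - -91\right)}\right) - 366976 = \left(\left(123 + 91\right) + \frac{140}{123 + 91} + \frac{301}{3 + \left(123 + 91\right)}\right) - 366976 = \left(214 + \frac{140}{214} + \frac{301}{3 + 214}\right) - 366976 = \left(214 + 140 \cdot \frac{1}{214} + \frac{301}{217}\right) - 366976 = \left(214 + \frac{70}{107} + 301 \cdot \frac{1}{217}\right) - 366976 = \left(214 + \frac{70}{107} + \frac{43}{31}\right) - 366976 = \frac{716609}{3317} - 366976 = - \frac{1216542783}{3317}$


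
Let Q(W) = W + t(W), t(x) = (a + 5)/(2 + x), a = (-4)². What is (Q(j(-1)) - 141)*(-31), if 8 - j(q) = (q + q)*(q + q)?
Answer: 8277/2 ≈ 4138.5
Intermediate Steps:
a = 16
t(x) = 21/(2 + x) (t(x) = (16 + 5)/(2 + x) = 21/(2 + x))
j(q) = 8 - 4*q² (j(q) = 8 - (q + q)*(q + q) = 8 - 2*q*2*q = 8 - 4*q²)
Q(W) = W + 21/(2 + W)
(Q(j(-1)) - 141)*(-31) = ((21 + (8 - 4*(-1)²)*(2 + (8 - 4*(-1)²)))/(2 + (8 - 4*(-1)²)) - 141)*(-31) = ((21 + (8 - 4*1)*(2 + (8 - 4*1)))/(2 + (8 - 4*1)) - 141)*(-31) = ((21 + (8 - 4)*(2 + (8 - 4)))/(2 + (8 - 4)) - 141)*(-31) = ((21 + 4*(2 + 4))/(2 + 4) - 141)*(-31) = ((21 + 4*6)/6 - 141)*(-31) = ((21 + 24)/6 - 141)*(-31) = ((⅙)*45 - 141)*(-31) = (15/2 - 141)*(-31) = -267/2*(-31) = 8277/2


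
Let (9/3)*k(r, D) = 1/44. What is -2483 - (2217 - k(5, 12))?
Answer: -620399/132 ≈ -4700.0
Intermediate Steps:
k(r, D) = 1/132 (k(r, D) = (⅓)/44 = (⅓)*(1/44) = 1/132)
-2483 - (2217 - k(5, 12)) = -2483 - (2217 - 1*1/132) = -2483 - (2217 - 1/132) = -2483 - 1*292643/132 = -2483 - 292643/132 = -620399/132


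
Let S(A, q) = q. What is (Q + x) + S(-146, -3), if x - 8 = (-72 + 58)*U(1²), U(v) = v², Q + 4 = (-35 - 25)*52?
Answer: -3133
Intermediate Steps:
Q = -3124 (Q = -4 + (-35 - 25)*52 = -4 - 60*52 = -4 - 3120 = -3124)
x = -6 (x = 8 + (-72 + 58)*(1²)² = 8 - 14*1² = 8 - 14*1 = 8 - 14 = -6)
(Q + x) + S(-146, -3) = (-3124 - 6) - 3 = -3130 - 3 = -3133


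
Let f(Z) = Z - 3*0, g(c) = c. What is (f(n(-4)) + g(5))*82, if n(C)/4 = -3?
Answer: -574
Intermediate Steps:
n(C) = -12 (n(C) = 4*(-3) = -12)
f(Z) = Z (f(Z) = Z + 0 = Z)
(f(n(-4)) + g(5))*82 = (-12 + 5)*82 = -7*82 = -574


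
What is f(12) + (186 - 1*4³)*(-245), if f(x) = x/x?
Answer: -29889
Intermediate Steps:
f(x) = 1
f(12) + (186 - 1*4³)*(-245) = 1 + (186 - 1*4³)*(-245) = 1 + (186 - 1*64)*(-245) = 1 + (186 - 64)*(-245) = 1 + 122*(-245) = 1 - 29890 = -29889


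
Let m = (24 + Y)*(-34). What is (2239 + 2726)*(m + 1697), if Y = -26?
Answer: 8763225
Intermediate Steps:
m = 68 (m = (24 - 26)*(-34) = -2*(-34) = 68)
(2239 + 2726)*(m + 1697) = (2239 + 2726)*(68 + 1697) = 4965*1765 = 8763225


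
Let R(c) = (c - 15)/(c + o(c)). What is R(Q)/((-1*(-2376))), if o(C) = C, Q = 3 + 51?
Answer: 13/85536 ≈ 0.00015198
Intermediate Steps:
Q = 54
R(c) = (-15 + c)/(2*c) (R(c) = (c - 15)/(c + c) = (-15 + c)/((2*c)) = (-15 + c)*(1/(2*c)) = (-15 + c)/(2*c))
R(Q)/((-1*(-2376))) = ((½)*(-15 + 54)/54)/((-1*(-2376))) = ((½)*(1/54)*39)/2376 = (13/36)*(1/2376) = 13/85536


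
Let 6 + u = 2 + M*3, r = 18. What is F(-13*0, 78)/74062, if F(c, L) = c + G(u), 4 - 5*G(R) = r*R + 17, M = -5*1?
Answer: 329/370310 ≈ 0.00088844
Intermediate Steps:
M = -5
u = -19 (u = -6 + (2 - 5*3) = -6 + (2 - 15) = -6 - 13 = -19)
G(R) = -13/5 - 18*R/5 (G(R) = 4/5 - (18*R + 17)/5 = 4/5 - (17 + 18*R)/5 = 4/5 + (-17/5 - 18*R/5) = -13/5 - 18*R/5)
F(c, L) = 329/5 + c (F(c, L) = c + (-13/5 - 18/5*(-19)) = c + (-13/5 + 342/5) = c + 329/5 = 329/5 + c)
F(-13*0, 78)/74062 = (329/5 - 13*0)/74062 = (329/5 + 0)*(1/74062) = (329/5)*(1/74062) = 329/370310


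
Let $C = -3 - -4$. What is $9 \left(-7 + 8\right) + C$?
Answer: $10$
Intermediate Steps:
$C = 1$ ($C = -3 + 4 = 1$)
$9 \left(-7 + 8\right) + C = 9 \left(-7 + 8\right) + 1 = 9 \cdot 1 + 1 = 9 + 1 = 10$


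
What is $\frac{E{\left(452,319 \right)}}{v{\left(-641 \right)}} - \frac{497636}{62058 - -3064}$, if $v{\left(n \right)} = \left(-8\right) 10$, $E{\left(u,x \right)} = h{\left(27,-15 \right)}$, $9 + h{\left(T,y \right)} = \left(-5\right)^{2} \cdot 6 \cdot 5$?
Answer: $- \frac{44033141}{2604880} \approx -16.904$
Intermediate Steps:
$h{\left(T,y \right)} = 741$ ($h{\left(T,y \right)} = -9 + \left(-5\right)^{2} \cdot 6 \cdot 5 = -9 + 25 \cdot 6 \cdot 5 = -9 + 150 \cdot 5 = -9 + 750 = 741$)
$E{\left(u,x \right)} = 741$
$v{\left(n \right)} = -80$
$\frac{E{\left(452,319 \right)}}{v{\left(-641 \right)}} - \frac{497636}{62058 - -3064} = \frac{741}{-80} - \frac{497636}{62058 - -3064} = 741 \left(- \frac{1}{80}\right) - \frac{497636}{62058 + 3064} = - \frac{741}{80} - \frac{497636}{65122} = - \frac{741}{80} - \frac{248818}{32561} = - \frac{44033141}{2604880}$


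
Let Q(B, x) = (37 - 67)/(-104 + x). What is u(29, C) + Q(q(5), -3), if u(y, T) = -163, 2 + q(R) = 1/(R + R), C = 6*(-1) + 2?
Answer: -17411/107 ≈ -162.72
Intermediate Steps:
C = -4 (C = -6 + 2 = -4)
q(R) = -2 + 1/(2*R) (q(R) = -2 + 1/(R + R) = -2 + 1/(2*R))
Q(B, x) = -30/(-104 + x)
u(29, C) + Q(q(5), -3) = -163 - 30/(-104 - 3) = -163 - 30/(-107) = -163 - 30*(-1/107) = -163 + 30/107 = -17411/107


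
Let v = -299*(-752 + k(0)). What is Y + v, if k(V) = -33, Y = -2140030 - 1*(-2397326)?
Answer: 492011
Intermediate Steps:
Y = 257296 (Y = -2140030 + 2397326 = 257296)
v = 234715 (v = -299*(-752 - 33) = -299*(-785) = 234715)
Y + v = 257296 + 234715 = 492011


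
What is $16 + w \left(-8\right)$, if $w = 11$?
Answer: $-72$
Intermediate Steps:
$16 + w \left(-8\right) = 16 + 11 \left(-8\right) = 16 - 88 = -72$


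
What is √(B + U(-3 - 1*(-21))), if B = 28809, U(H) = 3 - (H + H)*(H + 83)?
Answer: 2*√6294 ≈ 158.67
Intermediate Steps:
U(H) = 3 - 2*H*(83 + H)
√(B + U(-3 - 1*(-21))) = √(28809 + (3 - 166*(-3 - 1*(-21)) - 2*(-3 - 1*(-21))²)) = √(28809 + (3 - 166*(-3 + 21) - 2*(-3 + 21)²)) = √(28809 + (3 - 166*18 - 2*18²)) = √(28809 + (3 - 2988 - 2*324)) = √(28809 + (3 - 2988 - 648)) = √(28809 - 3633) = √25176 = 2*√6294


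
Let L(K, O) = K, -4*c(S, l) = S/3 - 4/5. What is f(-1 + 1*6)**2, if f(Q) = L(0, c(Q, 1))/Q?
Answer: 0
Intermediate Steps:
c(S, l) = 1/5 - S/12 (c(S, l) = -(S/3 - 4/5)/4 = -(-4/5 + S/3)/4 = 1/5 - S/12)
f(Q) = 0 (f(Q) = 0/Q = 0)
f(-1 + 1*6)**2 = 0**2 = 0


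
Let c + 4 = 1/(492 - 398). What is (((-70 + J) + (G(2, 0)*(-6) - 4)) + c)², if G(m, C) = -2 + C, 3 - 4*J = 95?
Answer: 69973225/8836 ≈ 7919.1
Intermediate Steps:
J = -23 (J = ¾ - ¼*95 = ¾ - 95/4 = -23)
c = -375/94 (c = -4 + 1/(492 - 398) = -4 + 1/94 = -375/94 ≈ -3.9894)
(((-70 + J) + (G(2, 0)*(-6) - 4)) + c)² = (((-70 - 23) + ((-2 + 0)*(-6) - 4)) - 375/94)² = ((-93 + (-2*(-6) - 4)) - 375/94)² = ((-93 + (12 - 4)) - 375/94)² = ((-93 + 8) - 375/94)² = (-85 - 375/94)² = (-8365/94)² = 69973225/8836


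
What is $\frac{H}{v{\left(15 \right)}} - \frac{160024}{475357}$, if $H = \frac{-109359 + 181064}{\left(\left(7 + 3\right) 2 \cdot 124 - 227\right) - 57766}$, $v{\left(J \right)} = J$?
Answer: $- \frac{33467331673}{79165479423} \approx -0.42275$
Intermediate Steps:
$H = - \frac{71705}{55513}$ ($H = \frac{71705}{\left(10 \cdot 2 \cdot 124 - 227\right) - 57766} = \frac{71705}{\left(20 \cdot 124 - 227\right) - 57766} = \frac{71705}{\left(2480 - 227\right) - 57766} = \frac{71705}{2253 - 57766} = \frac{71705}{-55513} = 71705 \left(- \frac{1}{55513}\right) = - \frac{71705}{55513} \approx -1.2917$)
$\frac{H}{v{\left(15 \right)}} - \frac{160024}{475357} = - \frac{71705}{55513 \cdot 15} - \frac{160024}{475357} = \left(- \frac{71705}{55513}\right) \frac{1}{15} - \frac{160024}{475357} = - \frac{14341}{166539} - \frac{160024}{475357} = - \frac{33467331673}{79165479423}$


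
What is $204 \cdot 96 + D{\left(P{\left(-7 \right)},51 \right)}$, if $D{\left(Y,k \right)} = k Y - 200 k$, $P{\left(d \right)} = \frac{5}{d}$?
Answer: $\frac{65433}{7} \approx 9347.6$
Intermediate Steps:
$D{\left(Y,k \right)} = - 200 k + Y k$ ($D{\left(Y,k \right)} = Y k - 200 k = - 200 k + Y k$)
$204 \cdot 96 + D{\left(P{\left(-7 \right)},51 \right)} = 204 \cdot 96 + 51 \left(-200 + \frac{5}{-7}\right) = 19584 + 51 \left(-200 + 5 \left(- \frac{1}{7}\right)\right) = 19584 + 51 \left(-200 - \frac{5}{7}\right) = 19584 + 51 \left(- \frac{1405}{7}\right) = 19584 - \frac{71655}{7} = \frac{65433}{7}$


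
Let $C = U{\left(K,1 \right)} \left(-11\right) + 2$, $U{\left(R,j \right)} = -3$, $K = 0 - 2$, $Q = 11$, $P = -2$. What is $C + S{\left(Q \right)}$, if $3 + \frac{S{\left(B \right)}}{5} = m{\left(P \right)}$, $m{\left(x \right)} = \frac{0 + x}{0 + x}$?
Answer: $25$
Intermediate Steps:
$K = -2$ ($K = 0 - 2 = -2$)
$m{\left(x \right)} = 1$ ($m{\left(x \right)} = \frac{x}{x} = 1$)
$S{\left(B \right)} = -10$ ($S{\left(B \right)} = -15 + 5 \cdot 1 = -15 + 5 = -10$)
$C = 35$ ($C = \left(-3\right) \left(-11\right) + 2 = 33 + 2 = 35$)
$C + S{\left(Q \right)} = 35 - 10 = 25$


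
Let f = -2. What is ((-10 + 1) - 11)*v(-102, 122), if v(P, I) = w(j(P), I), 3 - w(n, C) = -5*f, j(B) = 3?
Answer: 140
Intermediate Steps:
w(n, C) = -7 (w(n, C) = 3 - (-5)*(-2) = 3 - 1*10 = 3 - 10 = -7)
v(P, I) = -7
((-10 + 1) - 11)*v(-102, 122) = ((-10 + 1) - 11)*(-7) = (-9 - 11)*(-7) = -20*(-7) = 140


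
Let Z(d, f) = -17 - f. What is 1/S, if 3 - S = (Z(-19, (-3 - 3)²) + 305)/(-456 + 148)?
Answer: 11/42 ≈ 0.26190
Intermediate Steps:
S = 42/11 (S = 3 - ((-17 - (-3 - 3)²) + 305)/(-456 + 148) = 3 - ((-17 - 1*(-6)²) + 305)/(-308) = 3 - ((-17 - 1*36) + 305)*(-1)/308 = 3 - ((-17 - 36) + 305)*(-1)/308 = 3 - (-53 + 305)*(-1)/308 = 3 - 252*(-1)/308 = 3 - 1*(-9/11) = 3 + 9/11 = 42/11 ≈ 3.8182)
1/S = 1/(42/11) = 11/42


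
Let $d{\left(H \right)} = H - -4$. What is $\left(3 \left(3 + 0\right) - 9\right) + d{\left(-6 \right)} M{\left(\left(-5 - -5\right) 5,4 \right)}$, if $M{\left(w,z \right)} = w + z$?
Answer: $-8$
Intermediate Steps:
$d{\left(H \right)} = 4 + H$ ($d{\left(H \right)} = H + 4 = 4 + H$)
$\left(3 \left(3 + 0\right) - 9\right) + d{\left(-6 \right)} M{\left(\left(-5 - -5\right) 5,4 \right)} = \left(3 \left(3 + 0\right) - 9\right) + \left(4 - 6\right) \left(\left(-5 - -5\right) 5 + 4\right) = \left(3 \cdot 3 - 9\right) - 2 \left(\left(-5 + 5\right) 5 + 4\right) = \left(9 - 9\right) - 2 \left(0 \cdot 5 + 4\right) = 0 - 2 \left(0 + 4\right) = 0 - 8 = -8$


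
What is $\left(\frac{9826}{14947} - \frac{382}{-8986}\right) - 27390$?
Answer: $- \frac{1839379693595}{67156871} \approx -27389.0$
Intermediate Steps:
$\left(\frac{9826}{14947} - \frac{382}{-8986}\right) - 27390 = \left(9826 \cdot \frac{1}{14947} - - \frac{191}{4493}\right) - 27390 = \left(\frac{9826}{14947} + \frac{191}{4493}\right) - 27390 = \frac{47003095}{67156871} - 27390 = - \frac{1839379693595}{67156871}$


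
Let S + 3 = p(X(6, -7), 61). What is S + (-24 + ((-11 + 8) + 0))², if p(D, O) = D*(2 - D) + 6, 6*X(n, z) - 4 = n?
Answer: 6593/9 ≈ 732.56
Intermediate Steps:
X(n, z) = ⅔ + n/6
p(D, O) = 6 + D*(2 - D)
S = 32/9 (S = -3 + (6 - (⅔ + (⅙)*6)² + 2*(⅔ + (⅙)*6)) = -3 + (6 - (⅔ + 1)² + 2*(⅔ + 1)) = -3 + (6 - (5/3)² + 2*(5/3)) = -3 + (6 - 1*25/9 + 10/3) = -3 + (6 - 25/9 + 10/3) = -3 + 59/9 = 32/9 ≈ 3.5556)
S + (-24 + ((-11 + 8) + 0))² = 32/9 + (-24 + ((-11 + 8) + 0))² = 32/9 + (-24 + (-3 + 0))² = 32/9 + (-24 - 3)² = 32/9 + (-27)² = 32/9 + 729 = 6593/9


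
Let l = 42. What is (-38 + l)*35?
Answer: 140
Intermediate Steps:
(-38 + l)*35 = (-38 + 42)*35 = 4*35 = 140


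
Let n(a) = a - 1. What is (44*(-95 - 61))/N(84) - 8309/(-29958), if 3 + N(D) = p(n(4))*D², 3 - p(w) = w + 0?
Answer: 68552213/29958 ≈ 2288.3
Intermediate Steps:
n(a) = -1 + a
p(w) = 3 - w (p(w) = 3 - (w + 0) = 3 - w)
N(D) = -3 (N(D) = -3 + (3 - (-1 + 4))*D² = -3 + (3 - 1*3)*D² = -3 + (3 - 3)*D² = -3 + 0*D² = -3 + 0 = -3)
(44*(-95 - 61))/N(84) - 8309/(-29958) = (44*(-95 - 61))/(-3) - 8309/(-29958) = (44*(-156))*(-⅓) - 8309*(-1/29958) = -6864*(-⅓) + 8309/29958 = 2288 + 8309/29958 = 68552213/29958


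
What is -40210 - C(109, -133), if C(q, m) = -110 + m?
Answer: -39967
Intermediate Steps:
-40210 - C(109, -133) = -40210 - (-110 - 133) = -40210 - 1*(-243) = -40210 + 243 = -39967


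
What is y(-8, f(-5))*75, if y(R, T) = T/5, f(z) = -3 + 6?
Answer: 45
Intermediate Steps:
f(z) = 3
y(R, T) = T/5 (y(R, T) = T*(⅕) = T/5)
y(-8, f(-5))*75 = ((⅕)*3)*75 = (⅗)*75 = 45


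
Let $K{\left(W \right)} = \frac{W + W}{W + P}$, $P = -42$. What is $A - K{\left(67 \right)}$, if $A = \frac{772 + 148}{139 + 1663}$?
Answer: $- \frac{109234}{22525} \approx -4.8495$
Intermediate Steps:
$K{\left(W \right)} = \frac{2 W}{-42 + W}$ ($K{\left(W \right)} = \frac{W + W}{W - 42} = \frac{2 W}{-42 + W}$)
$A = \frac{460}{901}$ ($A = \frac{920}{1802} = 920 \cdot \frac{1}{1802} = \frac{460}{901} \approx 0.51054$)
$A - K{\left(67 \right)} = \frac{460}{901} - 2 \cdot 67 \frac{1}{-42 + 67} = \frac{460}{901} - 2 \cdot 67 \cdot \frac{1}{25} = \frac{460}{901} - \frac{134}{25} = - \frac{109234}{22525}$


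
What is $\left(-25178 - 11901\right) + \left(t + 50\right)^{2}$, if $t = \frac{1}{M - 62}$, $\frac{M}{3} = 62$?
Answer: $- \frac{531674303}{15376} \approx -34578.0$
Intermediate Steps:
$M = 186$ ($M = 3 \cdot 62 = 186$)
$t = \frac{1}{124}$ ($t = \frac{1}{186 - 62} = \frac{1}{124} \approx 0.0080645$)
$\left(-25178 - 11901\right) + \left(t + 50\right)^{2} = \left(-25178 - 11901\right) + \left(\frac{1}{124} + 50\right)^{2} = -37079 + \left(\frac{6201}{124}\right)^{2} = -37079 + \frac{38452401}{15376} = - \frac{531674303}{15376}$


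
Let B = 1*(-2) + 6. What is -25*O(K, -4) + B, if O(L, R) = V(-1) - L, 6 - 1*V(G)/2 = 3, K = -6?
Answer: -296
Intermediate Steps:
V(G) = 6 (V(G) = 12 - 2*3 = 12 - 6 = 6)
B = 4 (B = -2 + 6 = 4)
O(L, R) = 6 - L
-25*O(K, -4) + B = -25*(6 - 1*(-6)) + 4 = -25*(6 + 6) + 4 = -25*12 + 4 = -300 + 4 = -296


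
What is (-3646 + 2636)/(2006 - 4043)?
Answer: 1010/2037 ≈ 0.49583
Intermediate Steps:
(-3646 + 2636)/(2006 - 4043) = -1010/(-2037) = -1010*(-1/2037) = 1010/2037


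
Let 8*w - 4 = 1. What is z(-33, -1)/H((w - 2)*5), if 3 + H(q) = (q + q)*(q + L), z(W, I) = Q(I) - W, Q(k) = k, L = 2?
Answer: 1024/2049 ≈ 0.49976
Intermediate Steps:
w = 5/8 (w = ½ + (⅛)*1 = ½ + ⅛ = 5/8 ≈ 0.62500)
z(W, I) = I - W
H(q) = -3 + 2*q*(2 + q) (H(q) = -3 + (q + q)*(q + 2) = -3 + (2*q)*(2 + q) = -3 + 2*q*(2 + q))
z(-33, -1)/H((w - 2)*5) = (-1 - 1*(-33))/(-3 + 2*((5/8 - 2)*5)² + 4*((5/8 - 2)*5)) = (-1 + 33)/(-3 + 2*(-11/8*5)² + 4*(-11/8*5)) = 32/(-3 + 2*(-55/8)² + 4*(-55/8)) = 32/(-3 + 2*(3025/64) - 55/2) = 32/(-3 + 3025/32 - 55/2) = 32/(2049/32) = (32/2049)*32 = 1024/2049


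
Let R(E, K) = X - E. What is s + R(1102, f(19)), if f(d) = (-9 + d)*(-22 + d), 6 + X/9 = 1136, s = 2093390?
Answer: 2102458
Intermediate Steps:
X = 10170 (X = -54 + 9*1136 = -54 + 10224 = 10170)
f(d) = (-22 + d)*(-9 + d)
R(E, K) = 10170 - E
s + R(1102, f(19)) = 2093390 + (10170 - 1*1102) = 2093390 + (10170 - 1102) = 2093390 + 9068 = 2102458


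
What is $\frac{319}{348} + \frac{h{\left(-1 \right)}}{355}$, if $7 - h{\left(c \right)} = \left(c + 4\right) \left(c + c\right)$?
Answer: $\frac{4061}{4260} \approx 0.95329$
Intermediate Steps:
$h{\left(c \right)} = 7 - 2 c \left(4 + c\right)$ ($h{\left(c \right)} = 7 - \left(c + 4\right) \left(c + c\right) = 7 - \left(4 + c\right) 2 c = 7 - 2 c \left(4 + c\right)$)
$\frac{319}{348} + \frac{h{\left(-1 \right)}}{355} = \frac{319}{348} + \frac{7 - -8 - 2 \left(-1\right)^{2}}{355} = 319 \cdot \frac{1}{348} + \left(7 + 8 - 2\right) \frac{1}{355} = \frac{11}{12} + \left(7 + 8 - 2\right) \frac{1}{355} = \frac{11}{12} + 13 \cdot \frac{1}{355} = \frac{11}{12} + \frac{13}{355} = \frac{4061}{4260}$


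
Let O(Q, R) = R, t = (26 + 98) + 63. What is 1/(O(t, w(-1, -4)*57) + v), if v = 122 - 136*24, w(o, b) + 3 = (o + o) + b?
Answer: -1/3655 ≈ -0.00027360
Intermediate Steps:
w(o, b) = -3 + b + 2*o (w(o, b) = -3 + ((o + o) + b) = -3 + (2*o + b) = -3 + (b + 2*o) = -3 + b + 2*o)
t = 187 (t = 124 + 63 = 187)
v = -3142 (v = 122 - 3264 = -3142)
1/(O(t, w(-1, -4)*57) + v) = 1/((-3 - 4 + 2*(-1))*57 - 3142) = 1/((-3 - 4 - 2)*57 - 3142) = 1/(-9*57 - 3142) = 1/(-513 - 3142) = 1/(-3655) = -1/3655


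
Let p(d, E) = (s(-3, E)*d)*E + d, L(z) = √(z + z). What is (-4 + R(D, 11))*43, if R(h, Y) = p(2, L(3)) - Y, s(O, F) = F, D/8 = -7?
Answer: -43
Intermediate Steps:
D = -56 (D = 8*(-7) = -56)
L(z) = √2*√z (L(z) = √(2*z) = √2*√z)
p(d, E) = d + d*E² (p(d, E) = (E*d)*E + d = d*E² + d = d + d*E²)
R(h, Y) = 14 - Y (R(h, Y) = 2*(1 + (√2*√3)²) - Y = 2*(1 + (√6)²) - Y = 2*(1 + 6) - Y = 2*7 - Y = 14 - Y)
(-4 + R(D, 11))*43 = (-4 + (14 - 1*11))*43 = (-4 + (14 - 11))*43 = (-4 + 3)*43 = -1*43 = -43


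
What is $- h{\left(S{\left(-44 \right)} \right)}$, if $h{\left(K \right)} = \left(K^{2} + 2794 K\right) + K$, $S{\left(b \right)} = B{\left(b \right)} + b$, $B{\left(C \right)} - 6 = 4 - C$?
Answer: $-28050$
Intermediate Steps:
$B{\left(C \right)} = 10 - C$ ($B{\left(C \right)} = 6 - \left(-4 + C\right) = 10 - C$)
$S{\left(b \right)} = 10$ ($S{\left(b \right)} = \left(10 - b\right) + b = 10$)
$h{\left(K \right)} = K^{2} + 2795 K$
$- h{\left(S{\left(-44 \right)} \right)} = - 10 \left(2795 + 10\right) = - 10 \cdot 2805 = \left(-1\right) 28050 = -28050$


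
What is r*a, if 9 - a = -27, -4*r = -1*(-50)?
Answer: -450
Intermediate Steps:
r = -25/2 (r = -(-1)*(-50)/4 = -1/4*50 = -25/2 ≈ -12.500)
a = 36 (a = 9 - 1*(-27) = 9 + 27 = 36)
r*a = -25/2*36 = -450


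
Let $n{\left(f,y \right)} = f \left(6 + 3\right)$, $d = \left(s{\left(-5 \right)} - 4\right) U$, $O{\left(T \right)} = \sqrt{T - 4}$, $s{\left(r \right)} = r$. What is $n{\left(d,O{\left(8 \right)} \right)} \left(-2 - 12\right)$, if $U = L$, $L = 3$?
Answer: $3402$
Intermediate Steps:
$U = 3$
$O{\left(T \right)} = \sqrt{-4 + T}$
$d = -27$ ($d = \left(-5 - 4\right) 3 = \left(-9\right) 3 = -27$)
$n{\left(f,y \right)} = 9 f$ ($n{\left(f,y \right)} = f 9 = 9 f$)
$n{\left(d,O{\left(8 \right)} \right)} \left(-2 - 12\right) = 9 \left(-27\right) \left(-2 - 12\right) = - 243 \left(-2 - 12\right) = \left(-243\right) \left(-14\right) = 3402$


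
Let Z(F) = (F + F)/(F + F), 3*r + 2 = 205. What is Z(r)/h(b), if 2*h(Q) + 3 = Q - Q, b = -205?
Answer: -⅔ ≈ -0.66667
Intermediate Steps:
r = 203/3 (r = -⅔ + (⅓)*205 = -⅔ + 205/3 = 203/3 ≈ 67.667)
h(Q) = -3/2 (h(Q) = -3/2 + (Q - Q)/2 = -3/2 + (½)*0 = -3/2 + 0 = -3/2)
Z(F) = 1 (Z(F) = (2*F)/((2*F)) = (2*F)*(1/(2*F)) = 1)
Z(r)/h(b) = 1/(-3/2) = 1*(-⅔) = -⅔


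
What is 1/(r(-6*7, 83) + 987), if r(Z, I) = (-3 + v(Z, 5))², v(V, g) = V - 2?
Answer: 1/3196 ≈ 0.00031289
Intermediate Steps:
v(V, g) = -2 + V
r(Z, I) = (-5 + Z)² (r(Z, I) = (-3 + (-2 + Z))² = (-5 + Z)²)
1/(r(-6*7, 83) + 987) = 1/((-5 - 6*7)² + 987) = 1/((-5 - 42)² + 987) = 1/((-47)² + 987) = 1/(2209 + 987) = 1/3196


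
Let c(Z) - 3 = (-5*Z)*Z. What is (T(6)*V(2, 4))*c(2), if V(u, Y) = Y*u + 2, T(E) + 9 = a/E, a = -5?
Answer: 5015/3 ≈ 1671.7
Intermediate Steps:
T(E) = -9 - 5/E
c(Z) = 3 - 5*Z**2 (c(Z) = 3 + (-5*Z)*Z = 3 - 5*Z**2)
V(u, Y) = 2 + Y*u
(T(6)*V(2, 4))*c(2) = ((-9 - 5/6)*(2 + 4*2))*(3 - 5*2**2) = ((-9 - 5*1/6)*(2 + 8))*(3 - 5*4) = ((-9 - 5/6)*10)*(3 - 20) = -59/6*10*(-17) = -295/3*(-17) = 5015/3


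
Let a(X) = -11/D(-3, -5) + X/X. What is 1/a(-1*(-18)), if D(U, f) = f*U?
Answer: 15/4 ≈ 3.7500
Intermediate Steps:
D(U, f) = U*f
a(X) = 4/15 (a(X) = -11/((-3*(-5))) + X/X = -11/15 + 1 = 4/15)
1/a(-1*(-18)) = 1/(4/15) = 15/4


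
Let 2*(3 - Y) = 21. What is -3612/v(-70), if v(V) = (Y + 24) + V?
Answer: 7224/107 ≈ 67.514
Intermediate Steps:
Y = -15/2 (Y = 3 - 1/2*21 = 3 - 21/2 = -15/2 ≈ -7.5000)
v(V) = 33/2 + V (v(V) = (-15/2 + 24) + V = 33/2 + V)
-3612/v(-70) = -3612/(33/2 - 70) = -3612/(-107/2) = -3612*(-2/107) = 7224/107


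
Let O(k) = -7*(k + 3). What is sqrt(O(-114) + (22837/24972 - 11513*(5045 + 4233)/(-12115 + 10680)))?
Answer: sqrt(24146629465046739315)/17917410 ≈ 274.25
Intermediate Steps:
O(k) = -21 - 7*k (O(k) = -7*(3 + k) = -21 - 7*k)
sqrt(O(-114) + (22837/24972 - 11513*(5045 + 4233)/(-12115 + 10680))) = sqrt((-21 - 7*(-114)) + (22837/24972 - 11513*(5045 + 4233)/(-12115 + 10680))) = sqrt((-21 + 798) + (22837*(1/24972) - 11513/((-1435/9278)))) = sqrt(777 + (22837/24972 - 11513/((-1435*1/9278)))) = sqrt(777 + (22837/24972 - 11513/(-1435/9278))) = sqrt(777 + (22837/24972 - 11513*(-9278/1435))) = sqrt(777 + (22837/24972 + 106817614/1435)) = sqrt(777 + 2667482227903/35834820) = sqrt(2695325883043/35834820) = sqrt(24146629465046739315)/17917410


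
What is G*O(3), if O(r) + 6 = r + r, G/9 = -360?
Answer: 0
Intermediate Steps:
G = -3240 (G = 9*(-360) = -3240)
O(r) = -6 + 2*r (O(r) = -6 + (r + r) = -6 + 2*r)
G*O(3) = -3240*(-6 + 2*3) = -3240*(-6 + 6) = -3240*0 = 0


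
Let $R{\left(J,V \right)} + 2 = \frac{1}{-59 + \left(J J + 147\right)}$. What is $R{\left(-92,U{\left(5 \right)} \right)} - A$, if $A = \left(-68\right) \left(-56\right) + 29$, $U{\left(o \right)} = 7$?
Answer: $- \frac{32831127}{8552} \approx -3839.0$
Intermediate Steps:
$R{\left(J,V \right)} = -2 + \frac{1}{88 + J^{2}}$ ($R{\left(J,V \right)} = -2 + \frac{1}{-59 + \left(J J + 147\right)} = -2 + \frac{1}{-59 + \left(J^{2} + 147\right)} = -2 + \frac{1}{-59 + \left(147 + J^{2}\right)} = -2 + \frac{1}{88 + J^{2}}$)
$A = 3837$ ($A = 3808 + 29 = 3837$)
$R{\left(-92,U{\left(5 \right)} \right)} - A = \frac{-175 - 2 \left(-92\right)^{2}}{88 + \left(-92\right)^{2}} - 3837 = \frac{-175 - 16928}{88 + 8464} - 3837 = \frac{-175 - 16928}{8552} - 3837 = \frac{1}{8552} \left(-17103\right) - 3837 = - \frac{17103}{8552} - 3837 = - \frac{32831127}{8552}$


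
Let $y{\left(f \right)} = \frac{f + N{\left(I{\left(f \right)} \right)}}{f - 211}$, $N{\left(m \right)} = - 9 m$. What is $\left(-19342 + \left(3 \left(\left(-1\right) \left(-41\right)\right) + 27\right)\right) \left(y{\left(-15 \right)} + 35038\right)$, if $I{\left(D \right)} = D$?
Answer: $- \frac{75985618928}{113} \approx -6.7244 \cdot 10^{8}$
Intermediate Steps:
$y{\left(f \right)} = - \frac{8 f}{-211 + f}$ ($y{\left(f \right)} = \frac{f - 9 f}{f - 211} = \frac{\left(-8\right) f}{-211 + f} = - \frac{8 f}{-211 + f}$)
$\left(-19342 + \left(3 \left(\left(-1\right) \left(-41\right)\right) + 27\right)\right) \left(y{\left(-15 \right)} + 35038\right) = \left(-19342 + \left(3 \left(\left(-1\right) \left(-41\right)\right) + 27\right)\right) \left(\left(-8\right) \left(-15\right) \frac{1}{-211 - 15} + 35038\right) = \left(-19342 + \left(3 \cdot 41 + 27\right)\right) \left(\left(-8\right) \left(-15\right) \frac{1}{-226} + 35038\right) = \left(-19342 + \left(123 + 27\right)\right) \left(\left(-8\right) \left(-15\right) \left(- \frac{1}{226}\right) + 35038\right) = \left(-19342 + 150\right) \left(- \frac{60}{113} + 35038\right) = \left(-19192\right) \frac{3959234}{113} = - \frac{75985618928}{113}$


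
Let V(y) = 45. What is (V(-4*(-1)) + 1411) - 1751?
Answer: -295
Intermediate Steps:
(V(-4*(-1)) + 1411) - 1751 = (45 + 1411) - 1751 = 1456 - 1751 = -295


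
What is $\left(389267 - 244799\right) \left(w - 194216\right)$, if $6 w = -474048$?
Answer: $-39472124832$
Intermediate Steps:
$w = -79008$ ($w = \frac{1}{6} \left(-474048\right) = -79008$)
$\left(389267 - 244799\right) \left(w - 194216\right) = \left(389267 - 244799\right) \left(-79008 - 194216\right) = 144468 \left(-273224\right) = -39472124832$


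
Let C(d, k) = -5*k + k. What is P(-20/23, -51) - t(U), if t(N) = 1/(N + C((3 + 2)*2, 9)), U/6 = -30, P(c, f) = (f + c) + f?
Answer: -511033/4968 ≈ -102.86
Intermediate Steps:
P(c, f) = c + 2*f (P(c, f) = (c + f) + f = c + 2*f)
C(d, k) = -4*k
U = -180 (U = 6*(-30) = -180)
t(N) = 1/(-36 + N) (t(N) = 1/(N - 4*9) = 1/(N - 36) = 1/(-36 + N))
P(-20/23, -51) - t(U) = (-20/23 + 2*(-51)) - 1/(-36 - 180) = (-20*1/23 - 102) - 1/(-216) = (-20/23 - 102) - 1*(-1/216) = -2366/23 + 1/216 = -511033/4968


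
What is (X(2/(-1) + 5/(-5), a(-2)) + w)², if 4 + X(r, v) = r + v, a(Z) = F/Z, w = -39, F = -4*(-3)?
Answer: 2704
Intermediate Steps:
F = 12
a(Z) = 12/Z
X(r, v) = -4 + r + v (X(r, v) = -4 + (r + v) = -4 + r + v)
(X(2/(-1) + 5/(-5), a(-2)) + w)² = ((-4 + (2/(-1) + 5/(-5)) + 12/(-2)) - 39)² = ((-4 + (2*(-1) + 5*(-⅕)) + 12*(-½)) - 39)² = ((-4 + (-2 - 1) - 6) - 39)² = ((-4 - 3 - 6) - 39)² = (-13 - 39)² = (-52)² = 2704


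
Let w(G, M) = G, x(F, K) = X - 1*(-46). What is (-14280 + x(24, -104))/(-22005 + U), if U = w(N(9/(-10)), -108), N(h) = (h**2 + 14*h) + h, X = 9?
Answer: 1422500/2201769 ≈ 0.64607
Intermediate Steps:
N(h) = h**2 + 15*h
x(F, K) = 55 (x(F, K) = 9 - 1*(-46) = 9 + 46 = 55)
U = -1269/100 (U = (9/(-10))*(15 + 9/(-10)) = (9*(-1/10))*(15 + 9*(-1/10)) = -9*(15 - 9/10)/10 = -9/10*141/10 = -1269/100 ≈ -12.690)
(-14280 + x(24, -104))/(-22005 + U) = (-14280 + 55)/(-22005 - 1269/100) = -14225/(-2201769/100) = -14225*(-100/2201769) = 1422500/2201769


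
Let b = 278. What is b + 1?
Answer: 279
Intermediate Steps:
b + 1 = 278 + 1 = 279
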